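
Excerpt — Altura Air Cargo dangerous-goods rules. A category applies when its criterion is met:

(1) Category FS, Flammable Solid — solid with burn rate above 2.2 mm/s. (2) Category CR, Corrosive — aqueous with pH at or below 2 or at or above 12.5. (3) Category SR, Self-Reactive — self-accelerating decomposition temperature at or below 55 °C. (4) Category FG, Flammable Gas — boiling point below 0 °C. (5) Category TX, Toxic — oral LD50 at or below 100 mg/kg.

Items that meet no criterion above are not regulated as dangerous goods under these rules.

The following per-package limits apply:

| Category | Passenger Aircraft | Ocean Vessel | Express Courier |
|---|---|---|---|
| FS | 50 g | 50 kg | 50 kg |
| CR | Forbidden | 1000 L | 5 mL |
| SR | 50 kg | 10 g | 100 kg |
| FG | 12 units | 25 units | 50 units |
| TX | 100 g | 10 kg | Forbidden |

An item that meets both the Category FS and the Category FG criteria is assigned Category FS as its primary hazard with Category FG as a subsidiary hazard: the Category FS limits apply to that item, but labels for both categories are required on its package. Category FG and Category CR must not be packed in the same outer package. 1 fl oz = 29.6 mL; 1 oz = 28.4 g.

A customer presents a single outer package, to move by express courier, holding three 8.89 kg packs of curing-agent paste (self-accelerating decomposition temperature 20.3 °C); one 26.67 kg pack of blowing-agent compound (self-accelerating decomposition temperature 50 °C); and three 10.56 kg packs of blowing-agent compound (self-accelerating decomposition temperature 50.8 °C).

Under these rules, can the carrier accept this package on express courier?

Curing-agent paste: self-accelerating decomposition temperature 20.3 °C ≤ 55 °C → Category SR (Self-Reactive).
Blowing-agent compound: self-accelerating decomposition temperature 50 °C ≤ 55 °C → Category SR (Self-Reactive).
Blowing-agent compound: self-accelerating decomposition temperature 50.8 °C ≤ 55 °C → Category SR (Self-Reactive).
Category SR net quantity: (three 8.89 kg packs = 26.67 kg) + 26.67 kg + (three 10.56 kg packs = 31.68 kg) = 85.02 kg.
85.02 kg ≤ 100 kg (express courier limit, Category SR) — within limit.

Yes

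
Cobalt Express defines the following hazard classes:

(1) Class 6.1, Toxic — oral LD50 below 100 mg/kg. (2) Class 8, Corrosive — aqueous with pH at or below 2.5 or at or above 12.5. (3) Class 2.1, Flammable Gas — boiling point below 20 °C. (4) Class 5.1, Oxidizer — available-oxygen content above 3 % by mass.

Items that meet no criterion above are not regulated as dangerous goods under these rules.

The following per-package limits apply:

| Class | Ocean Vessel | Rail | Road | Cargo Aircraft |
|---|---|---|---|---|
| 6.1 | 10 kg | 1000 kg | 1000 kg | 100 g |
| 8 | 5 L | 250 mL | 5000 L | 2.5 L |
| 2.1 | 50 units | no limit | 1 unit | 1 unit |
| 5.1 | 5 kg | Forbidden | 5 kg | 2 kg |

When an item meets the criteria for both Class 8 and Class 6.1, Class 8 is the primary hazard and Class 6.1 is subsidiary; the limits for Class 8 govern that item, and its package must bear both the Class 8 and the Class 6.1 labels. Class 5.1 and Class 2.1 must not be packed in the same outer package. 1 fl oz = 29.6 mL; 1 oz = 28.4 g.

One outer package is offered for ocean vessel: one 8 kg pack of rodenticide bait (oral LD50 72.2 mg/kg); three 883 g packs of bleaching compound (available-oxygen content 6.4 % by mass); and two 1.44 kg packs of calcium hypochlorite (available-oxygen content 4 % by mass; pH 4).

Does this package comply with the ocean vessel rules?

No

Rodenticide bait: oral LD50 72.2 mg/kg < 100 mg/kg → Class 6.1 (Toxic).
The bleaching compound has available-oxygen content 6.4 % by mass, which is > 3 % by mass, so it is Class 5.1 (Oxidizer).
The calcium hypochlorite has available-oxygen content 4 % by mass, which is > 3 % by mass, so it is Class 5.1 (Oxidizer).
Class 5.1 net quantity: (three 883 g packs = 2.649 kg) + (two 1.44 kg packs = 2.88 kg) = 5.529 kg.
That exceeds the Class 5.1 ocean vessel limit of 5 kg.
Class 6.1 quantity: 8 kg.
8 kg ≤ 10 kg (ocean vessel limit, Class 6.1) — within limit.
The segregation rule (Class 5.1 with Class 2.1) does not apply to Class 5.1 with Class 6.1.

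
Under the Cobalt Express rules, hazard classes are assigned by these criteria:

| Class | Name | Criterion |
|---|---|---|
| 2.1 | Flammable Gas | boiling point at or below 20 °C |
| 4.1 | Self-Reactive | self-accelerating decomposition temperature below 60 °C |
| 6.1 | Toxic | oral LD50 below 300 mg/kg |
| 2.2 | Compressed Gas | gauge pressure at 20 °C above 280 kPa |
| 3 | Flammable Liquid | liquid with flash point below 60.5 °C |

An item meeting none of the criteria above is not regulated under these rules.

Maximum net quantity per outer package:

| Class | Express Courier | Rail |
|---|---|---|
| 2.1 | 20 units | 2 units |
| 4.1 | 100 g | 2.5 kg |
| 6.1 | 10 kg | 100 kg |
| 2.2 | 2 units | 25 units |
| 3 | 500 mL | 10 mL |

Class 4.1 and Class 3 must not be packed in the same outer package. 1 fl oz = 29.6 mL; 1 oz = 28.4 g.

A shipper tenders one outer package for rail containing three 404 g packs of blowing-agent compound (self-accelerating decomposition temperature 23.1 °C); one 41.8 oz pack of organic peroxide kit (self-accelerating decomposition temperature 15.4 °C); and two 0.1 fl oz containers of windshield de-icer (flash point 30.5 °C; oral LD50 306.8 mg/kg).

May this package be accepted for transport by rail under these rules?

No

Self-accelerating decomposition temperature 23.1 °C meets the Class 4.1 criterion (Self-Reactive), so the blowing-agent compound is Class 4.1.
Organic peroxide kit: self-accelerating decomposition temperature 15.4 °C < 60 °C → Class 4.1 (Self-Reactive).
With flash point 30.5 °C (< 60.5 °C), the windshield de-icer falls in Class 3.
Class 4.1 net quantity: (three 404 g packs = 1.212 kg) + (one 41.8 oz pack = 1187.12 g) = 2399.12 g.
2399.12 g ≤ 2.5 kg (rail limit, Class 4.1) — within limit.
Class 3 quantity: two 0.1 fl oz containers = 5.92 mL.
5.92 mL ≤ 10 mL (rail limit, Class 3) — within limit.
Class 4.1 and Class 3 may not share an outer package.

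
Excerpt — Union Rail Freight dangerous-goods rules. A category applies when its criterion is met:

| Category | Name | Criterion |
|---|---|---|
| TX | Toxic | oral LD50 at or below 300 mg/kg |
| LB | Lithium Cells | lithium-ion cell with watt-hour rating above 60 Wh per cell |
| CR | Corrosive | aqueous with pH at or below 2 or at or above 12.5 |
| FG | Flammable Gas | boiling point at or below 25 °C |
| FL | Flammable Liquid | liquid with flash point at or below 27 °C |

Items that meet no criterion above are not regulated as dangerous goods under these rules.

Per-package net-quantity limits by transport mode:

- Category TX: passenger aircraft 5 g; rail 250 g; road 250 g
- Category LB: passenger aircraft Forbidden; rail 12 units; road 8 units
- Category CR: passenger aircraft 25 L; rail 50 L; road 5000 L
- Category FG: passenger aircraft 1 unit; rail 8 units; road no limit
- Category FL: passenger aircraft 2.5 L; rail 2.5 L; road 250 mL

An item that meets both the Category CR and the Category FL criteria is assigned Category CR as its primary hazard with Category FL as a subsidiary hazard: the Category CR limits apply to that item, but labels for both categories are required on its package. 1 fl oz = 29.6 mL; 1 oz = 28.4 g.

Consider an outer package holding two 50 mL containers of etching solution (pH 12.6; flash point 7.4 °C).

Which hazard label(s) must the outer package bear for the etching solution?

Category CR and FL

pH 12.6 meets the Category CR criterion (Corrosive), so the etching solution is Category CR.
Flash point 7.4 °C meets the Category FL criterion (Flammable Liquid), so the etching solution is Category FL.
By the precedence rule Category CR is primary and Category FL is subsidiary, and that rule requires both labels on the package.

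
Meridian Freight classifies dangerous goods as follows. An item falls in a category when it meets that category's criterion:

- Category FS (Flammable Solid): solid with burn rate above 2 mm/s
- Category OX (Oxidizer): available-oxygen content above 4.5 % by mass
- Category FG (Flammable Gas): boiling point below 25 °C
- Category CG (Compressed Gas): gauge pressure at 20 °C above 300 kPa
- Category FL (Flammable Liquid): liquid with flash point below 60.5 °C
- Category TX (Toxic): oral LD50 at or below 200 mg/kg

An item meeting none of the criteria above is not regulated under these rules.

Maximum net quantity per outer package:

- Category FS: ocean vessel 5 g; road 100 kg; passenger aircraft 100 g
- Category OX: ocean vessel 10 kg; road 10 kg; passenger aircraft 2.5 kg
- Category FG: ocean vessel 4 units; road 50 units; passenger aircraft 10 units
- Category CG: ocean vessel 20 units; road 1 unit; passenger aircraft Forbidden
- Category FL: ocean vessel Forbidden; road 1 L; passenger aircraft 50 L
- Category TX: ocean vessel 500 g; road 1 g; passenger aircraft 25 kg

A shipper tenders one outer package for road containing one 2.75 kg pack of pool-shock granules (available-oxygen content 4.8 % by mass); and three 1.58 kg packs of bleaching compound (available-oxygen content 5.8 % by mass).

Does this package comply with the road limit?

Pool-shock granules: available-oxygen content 4.8 % by mass > 4.5 % by mass → Category OX (Oxidizer).
With available-oxygen content 5.8 % by mass (> 4.5 % by mass), the bleaching compound falls in Category OX.
Total Category OX: 2.75 kg + (three 1.58 kg packs = 4.74 kg) = 7.49 kg.
7.49 kg ≤ 10 kg (road limit, Category OX) — within limit.

Yes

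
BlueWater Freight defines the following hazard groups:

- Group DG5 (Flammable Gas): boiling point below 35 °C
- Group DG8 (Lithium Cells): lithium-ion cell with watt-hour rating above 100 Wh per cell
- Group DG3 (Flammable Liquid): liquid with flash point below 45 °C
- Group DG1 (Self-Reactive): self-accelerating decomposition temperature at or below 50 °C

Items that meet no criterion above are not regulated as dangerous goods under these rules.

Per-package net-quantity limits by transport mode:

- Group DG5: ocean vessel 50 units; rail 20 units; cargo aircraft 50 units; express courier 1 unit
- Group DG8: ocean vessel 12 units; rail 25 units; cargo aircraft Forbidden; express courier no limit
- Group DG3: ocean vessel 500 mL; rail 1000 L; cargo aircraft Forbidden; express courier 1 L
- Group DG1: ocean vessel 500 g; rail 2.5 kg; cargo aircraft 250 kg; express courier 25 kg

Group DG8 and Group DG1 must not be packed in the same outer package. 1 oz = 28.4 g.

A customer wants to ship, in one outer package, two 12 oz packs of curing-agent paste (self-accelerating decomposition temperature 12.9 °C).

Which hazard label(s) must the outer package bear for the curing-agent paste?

Group DG1

Self-accelerating decomposition temperature 12.9 °C meets the Group DG1 criterion (Self-Reactive), so the curing-agent paste is Group DG1.
Only the Group DG1 label is required.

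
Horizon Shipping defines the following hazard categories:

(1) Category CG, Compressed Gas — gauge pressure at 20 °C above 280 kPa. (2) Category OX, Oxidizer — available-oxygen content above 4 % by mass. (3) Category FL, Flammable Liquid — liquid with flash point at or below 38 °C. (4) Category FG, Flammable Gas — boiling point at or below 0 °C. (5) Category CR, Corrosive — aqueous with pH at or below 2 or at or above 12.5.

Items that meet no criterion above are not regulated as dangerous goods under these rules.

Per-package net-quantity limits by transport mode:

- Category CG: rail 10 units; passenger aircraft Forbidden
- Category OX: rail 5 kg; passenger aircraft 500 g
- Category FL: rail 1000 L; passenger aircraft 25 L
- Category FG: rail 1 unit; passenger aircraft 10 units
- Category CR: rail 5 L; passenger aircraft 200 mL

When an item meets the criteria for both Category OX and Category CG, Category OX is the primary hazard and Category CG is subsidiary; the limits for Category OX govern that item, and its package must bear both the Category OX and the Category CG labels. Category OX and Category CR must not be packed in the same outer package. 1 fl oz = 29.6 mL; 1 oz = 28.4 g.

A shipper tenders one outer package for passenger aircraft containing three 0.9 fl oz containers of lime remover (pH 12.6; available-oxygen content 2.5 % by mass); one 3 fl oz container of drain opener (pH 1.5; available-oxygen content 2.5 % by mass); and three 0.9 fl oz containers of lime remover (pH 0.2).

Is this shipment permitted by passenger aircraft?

The lime remover has pH 12.6, which is ≥ 12.5, so it is Category CR (Corrosive).
With pH 1.5 (≤ 2), the drain opener falls in Category CR.
Lime remover: pH 0.2 ≤ 2 → Category CR (Corrosive).
Category CR net quantity: (three 0.9 fl oz containers = 79.92 mL) + (one 3 fl oz container = 88.8 mL) + (three 0.9 fl oz containers = 79.92 mL) = 248.64 mL.
That exceeds the Category CR passenger aircraft limit of 200 mL.

No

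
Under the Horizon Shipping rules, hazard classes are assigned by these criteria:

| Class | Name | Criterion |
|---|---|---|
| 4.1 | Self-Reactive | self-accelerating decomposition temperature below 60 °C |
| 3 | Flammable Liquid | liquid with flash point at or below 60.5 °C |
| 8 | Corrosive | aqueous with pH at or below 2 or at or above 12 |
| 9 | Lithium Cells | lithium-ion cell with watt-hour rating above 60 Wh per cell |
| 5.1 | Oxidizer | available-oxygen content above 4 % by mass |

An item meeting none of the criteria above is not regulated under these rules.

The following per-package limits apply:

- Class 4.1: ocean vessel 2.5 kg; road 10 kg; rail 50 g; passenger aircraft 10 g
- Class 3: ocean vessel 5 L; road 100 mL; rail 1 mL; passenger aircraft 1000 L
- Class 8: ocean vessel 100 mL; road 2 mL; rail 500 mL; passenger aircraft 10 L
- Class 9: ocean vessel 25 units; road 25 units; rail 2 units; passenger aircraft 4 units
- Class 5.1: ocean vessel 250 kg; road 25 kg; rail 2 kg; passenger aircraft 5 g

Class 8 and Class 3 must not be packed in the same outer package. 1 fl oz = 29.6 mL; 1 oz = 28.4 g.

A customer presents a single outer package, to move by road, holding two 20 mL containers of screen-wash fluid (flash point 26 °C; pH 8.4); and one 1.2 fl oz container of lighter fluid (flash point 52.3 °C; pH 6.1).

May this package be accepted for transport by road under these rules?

With flash point 26 °C (≤ 60.5 °C), the screen-wash fluid falls in Class 3.
The lighter fluid has flash point 52.3 °C, which is ≤ 60.5 °C, so it is Class 3 (Flammable Liquid).
Class 3 net quantity: (two 20 mL containers = 40 mL) + (one 1.2 fl oz container = 35.52 mL) = 75.52 mL.
That is within the Class 3 road limit of 100 mL.

Yes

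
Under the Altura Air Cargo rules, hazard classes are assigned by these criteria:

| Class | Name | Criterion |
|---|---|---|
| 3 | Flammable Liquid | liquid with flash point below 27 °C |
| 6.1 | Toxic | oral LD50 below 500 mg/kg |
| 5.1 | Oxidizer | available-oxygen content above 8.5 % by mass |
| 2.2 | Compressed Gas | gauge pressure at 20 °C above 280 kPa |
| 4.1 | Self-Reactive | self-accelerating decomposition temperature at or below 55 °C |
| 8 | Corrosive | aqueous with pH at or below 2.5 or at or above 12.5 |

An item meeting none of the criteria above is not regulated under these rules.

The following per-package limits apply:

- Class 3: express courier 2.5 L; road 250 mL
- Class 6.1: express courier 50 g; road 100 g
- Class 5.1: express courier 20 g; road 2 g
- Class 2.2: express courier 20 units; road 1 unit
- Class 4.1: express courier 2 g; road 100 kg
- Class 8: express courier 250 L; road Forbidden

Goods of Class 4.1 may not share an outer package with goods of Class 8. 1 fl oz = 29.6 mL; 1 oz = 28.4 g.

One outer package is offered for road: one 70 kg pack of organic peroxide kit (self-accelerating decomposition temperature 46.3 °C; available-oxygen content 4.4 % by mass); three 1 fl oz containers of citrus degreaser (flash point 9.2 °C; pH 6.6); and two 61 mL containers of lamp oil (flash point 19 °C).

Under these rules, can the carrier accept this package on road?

With self-accelerating decomposition temperature 46.3 °C (≤ 55 °C), the organic peroxide kit falls in Class 4.1.
The citrus degreaser has flash point 9.2 °C, which is < 27 °C, so it is Class 3 (Flammable Liquid).
Flash point 19 °C meets the Class 3 criterion (Flammable Liquid), so the lamp oil is Class 3.
Class 3 net quantity: (three 1 fl oz containers = 88.8 mL) + (two 61 mL containers = 122 mL) = 210.8 mL.
210.8 mL ≤ 250 mL (road limit, Class 3) — within limit.
Class 4.1 quantity: 70 kg.
That is within the Class 4.1 road limit of 100 kg.
The segregation rule (Class 4.1 with Class 8) does not apply to Class 3 with Class 4.1.
Every hazard class is within its road limit and no segregation rule is violated.

Yes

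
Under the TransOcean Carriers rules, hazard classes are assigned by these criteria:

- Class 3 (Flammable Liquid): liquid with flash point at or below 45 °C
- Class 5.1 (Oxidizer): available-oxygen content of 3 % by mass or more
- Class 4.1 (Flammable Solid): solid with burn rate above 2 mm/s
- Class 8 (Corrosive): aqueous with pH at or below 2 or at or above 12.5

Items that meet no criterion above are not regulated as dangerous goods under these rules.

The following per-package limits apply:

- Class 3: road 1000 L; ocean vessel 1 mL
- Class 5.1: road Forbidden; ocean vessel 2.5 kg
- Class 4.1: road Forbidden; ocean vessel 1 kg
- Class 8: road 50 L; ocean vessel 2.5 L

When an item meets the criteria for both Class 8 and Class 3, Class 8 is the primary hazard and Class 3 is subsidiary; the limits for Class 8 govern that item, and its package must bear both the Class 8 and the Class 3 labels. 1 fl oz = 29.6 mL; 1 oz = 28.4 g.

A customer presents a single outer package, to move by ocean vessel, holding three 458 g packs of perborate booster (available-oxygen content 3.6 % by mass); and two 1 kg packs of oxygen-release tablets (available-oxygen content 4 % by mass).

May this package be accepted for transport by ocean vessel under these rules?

No

Available-oxygen content 3.6 % by mass meets the Class 5.1 criterion (Oxidizer), so the perborate booster is Class 5.1.
The oxygen-release tablets have available-oxygen content 4 % by mass, which is ≥ 3 % by mass, so they are Class 5.1 (Oxidizer).
Class 5.1 net quantity: (three 458 g packs = 1.374 kg) + (two 1 kg packs = 2 kg) = 3.374 kg.
That exceeds the Class 5.1 ocean vessel limit of 2.5 kg.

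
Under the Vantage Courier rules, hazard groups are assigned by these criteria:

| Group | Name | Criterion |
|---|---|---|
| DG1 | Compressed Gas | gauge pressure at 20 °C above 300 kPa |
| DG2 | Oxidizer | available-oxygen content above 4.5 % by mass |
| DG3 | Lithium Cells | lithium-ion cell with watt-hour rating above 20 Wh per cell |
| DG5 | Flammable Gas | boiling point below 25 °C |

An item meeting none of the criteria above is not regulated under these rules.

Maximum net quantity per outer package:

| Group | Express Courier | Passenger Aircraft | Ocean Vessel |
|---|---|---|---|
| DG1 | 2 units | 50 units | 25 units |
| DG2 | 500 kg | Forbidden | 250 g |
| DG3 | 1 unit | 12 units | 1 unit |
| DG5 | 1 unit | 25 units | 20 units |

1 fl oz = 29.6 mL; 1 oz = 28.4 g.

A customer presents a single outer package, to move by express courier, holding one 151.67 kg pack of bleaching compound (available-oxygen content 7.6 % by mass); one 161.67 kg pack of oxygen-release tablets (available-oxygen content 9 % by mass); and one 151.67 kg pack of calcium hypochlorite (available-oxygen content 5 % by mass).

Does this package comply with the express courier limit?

The bleaching compound has available-oxygen content 7.6 % by mass, which is > 4.5 % by mass, so it is Group DG2 (Oxidizer).
Available-oxygen content 9 % by mass meets the Group DG2 criterion (Oxidizer), so the oxygen-release tablets are Group DG2.
Available-oxygen content 5 % by mass meets the Group DG2 criterion (Oxidizer), so the calcium hypochlorite is Group DG2.
Total Group DG2: 151.67 kg + 161.67 kg + 151.67 kg = 465.01 kg.
That is within the Group DG2 express courier limit of 500 kg.

Yes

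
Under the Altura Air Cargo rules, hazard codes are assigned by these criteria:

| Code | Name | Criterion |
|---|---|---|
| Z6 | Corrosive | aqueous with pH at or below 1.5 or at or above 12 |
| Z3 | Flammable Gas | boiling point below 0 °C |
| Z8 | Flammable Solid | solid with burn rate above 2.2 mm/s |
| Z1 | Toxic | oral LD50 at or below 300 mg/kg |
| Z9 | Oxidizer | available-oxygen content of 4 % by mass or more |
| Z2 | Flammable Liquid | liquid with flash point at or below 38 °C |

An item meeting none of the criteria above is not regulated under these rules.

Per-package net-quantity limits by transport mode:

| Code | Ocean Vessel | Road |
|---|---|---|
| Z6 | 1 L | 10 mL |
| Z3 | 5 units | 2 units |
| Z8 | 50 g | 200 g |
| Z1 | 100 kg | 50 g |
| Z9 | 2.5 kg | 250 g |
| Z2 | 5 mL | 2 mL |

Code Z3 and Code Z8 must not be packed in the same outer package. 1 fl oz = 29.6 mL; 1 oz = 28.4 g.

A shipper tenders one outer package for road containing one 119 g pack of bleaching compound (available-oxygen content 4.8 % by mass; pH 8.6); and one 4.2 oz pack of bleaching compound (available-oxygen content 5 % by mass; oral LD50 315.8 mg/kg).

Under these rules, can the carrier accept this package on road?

Bleaching compound: available-oxygen content 4.8 % by mass ≥ 4 % by mass → Code Z9 (Oxidizer).
Bleaching compound: available-oxygen content 5 % by mass ≥ 4 % by mass → Code Z9 (Oxidizer).
Code Z9 net quantity: 119 g + (one 4.2 oz pack = 119.28 g) = 238.28 g.
That is within the Code Z9 road limit of 250 g.

Yes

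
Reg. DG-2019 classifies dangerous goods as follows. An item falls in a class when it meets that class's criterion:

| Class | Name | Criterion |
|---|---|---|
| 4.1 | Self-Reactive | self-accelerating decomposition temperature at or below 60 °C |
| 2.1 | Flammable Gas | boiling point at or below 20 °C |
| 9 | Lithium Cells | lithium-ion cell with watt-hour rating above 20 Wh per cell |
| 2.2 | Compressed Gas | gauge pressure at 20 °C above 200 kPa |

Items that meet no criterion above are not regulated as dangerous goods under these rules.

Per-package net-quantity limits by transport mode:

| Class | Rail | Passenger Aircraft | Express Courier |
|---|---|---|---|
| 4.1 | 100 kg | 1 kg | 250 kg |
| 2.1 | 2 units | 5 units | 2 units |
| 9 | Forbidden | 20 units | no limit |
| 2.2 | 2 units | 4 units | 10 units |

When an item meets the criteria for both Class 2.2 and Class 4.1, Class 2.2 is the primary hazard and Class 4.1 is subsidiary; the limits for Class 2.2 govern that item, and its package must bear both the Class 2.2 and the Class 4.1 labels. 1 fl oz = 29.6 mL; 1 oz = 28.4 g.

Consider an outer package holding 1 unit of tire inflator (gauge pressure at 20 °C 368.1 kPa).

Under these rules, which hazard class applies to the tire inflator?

Class 2.2

With gauge pressure at 20 °C 368.1 kPa (> 200 kPa), the tire inflator falls in Class 2.2.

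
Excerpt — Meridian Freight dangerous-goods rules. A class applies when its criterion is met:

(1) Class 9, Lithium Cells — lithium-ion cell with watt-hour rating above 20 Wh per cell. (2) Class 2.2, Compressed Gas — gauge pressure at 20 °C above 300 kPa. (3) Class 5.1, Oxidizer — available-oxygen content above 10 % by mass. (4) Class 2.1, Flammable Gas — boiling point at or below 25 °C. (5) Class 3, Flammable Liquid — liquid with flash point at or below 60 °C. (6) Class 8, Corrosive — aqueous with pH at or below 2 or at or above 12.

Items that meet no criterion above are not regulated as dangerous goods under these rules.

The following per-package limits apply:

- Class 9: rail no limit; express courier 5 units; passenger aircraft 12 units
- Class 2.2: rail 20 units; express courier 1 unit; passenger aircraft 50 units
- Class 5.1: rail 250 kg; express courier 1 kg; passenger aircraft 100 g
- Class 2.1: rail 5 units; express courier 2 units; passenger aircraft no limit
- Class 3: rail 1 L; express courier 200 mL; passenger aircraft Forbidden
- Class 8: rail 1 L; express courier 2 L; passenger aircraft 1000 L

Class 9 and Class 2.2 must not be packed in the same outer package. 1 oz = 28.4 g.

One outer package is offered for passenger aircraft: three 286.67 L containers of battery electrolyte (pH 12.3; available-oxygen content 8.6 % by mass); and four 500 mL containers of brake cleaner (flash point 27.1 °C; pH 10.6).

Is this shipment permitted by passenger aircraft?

With pH 12.3 (≥ 12), the battery electrolyte falls in Class 8.
Brake cleaner: flash point 27.1 °C ≤ 60 °C → Class 3 (Flammable Liquid).
Class 3 quantity: four 500 mL containers = 2 L.
By passenger aircraft, Class 3 is Forbidden regardless of quantity.
Class 8 quantity: three 286.67 L containers = 860.01 L.
That is within the Class 8 passenger aircraft limit of 1000 L.
The segregation rule (Class 9 with Class 2.2) does not apply to Class 3 with Class 8.

No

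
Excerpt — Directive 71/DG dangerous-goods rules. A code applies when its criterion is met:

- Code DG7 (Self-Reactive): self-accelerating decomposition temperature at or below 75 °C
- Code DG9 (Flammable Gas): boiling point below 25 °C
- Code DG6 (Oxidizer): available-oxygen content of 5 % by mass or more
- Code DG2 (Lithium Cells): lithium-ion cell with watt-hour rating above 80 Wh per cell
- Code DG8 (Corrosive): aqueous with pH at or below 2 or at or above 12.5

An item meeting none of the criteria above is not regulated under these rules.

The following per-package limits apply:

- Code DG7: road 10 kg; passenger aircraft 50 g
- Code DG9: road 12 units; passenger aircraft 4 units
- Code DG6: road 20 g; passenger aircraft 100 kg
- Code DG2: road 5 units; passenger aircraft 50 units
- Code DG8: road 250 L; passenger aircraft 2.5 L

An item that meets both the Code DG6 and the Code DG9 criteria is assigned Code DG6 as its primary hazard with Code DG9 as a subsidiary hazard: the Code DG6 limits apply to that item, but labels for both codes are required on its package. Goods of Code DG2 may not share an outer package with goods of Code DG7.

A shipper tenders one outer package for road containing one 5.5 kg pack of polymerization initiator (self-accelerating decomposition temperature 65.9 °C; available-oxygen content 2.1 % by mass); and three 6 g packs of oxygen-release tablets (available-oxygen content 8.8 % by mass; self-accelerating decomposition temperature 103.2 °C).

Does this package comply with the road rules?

Yes

With self-accelerating decomposition temperature 65.9 °C (≤ 75 °C), the polymerization initiator falls in Code DG7.
The oxygen-release tablets have available-oxygen content 8.8 % by mass, which is ≥ 5 % by mass, so they are Code DG6 (Oxidizer).
Code DG6 quantity: three 6 g packs = 18 g.
That is within the Code DG6 road limit of 20 g.
Code DG7 quantity: 5.5 kg.
5.5 kg ≤ 10 kg (road limit, Code DG7) — within limit.
The segregation rule (Code DG2 with Code DG7) does not apply to Code DG6 with Code DG7.
Every hazard code is within its road limit and no segregation rule is violated.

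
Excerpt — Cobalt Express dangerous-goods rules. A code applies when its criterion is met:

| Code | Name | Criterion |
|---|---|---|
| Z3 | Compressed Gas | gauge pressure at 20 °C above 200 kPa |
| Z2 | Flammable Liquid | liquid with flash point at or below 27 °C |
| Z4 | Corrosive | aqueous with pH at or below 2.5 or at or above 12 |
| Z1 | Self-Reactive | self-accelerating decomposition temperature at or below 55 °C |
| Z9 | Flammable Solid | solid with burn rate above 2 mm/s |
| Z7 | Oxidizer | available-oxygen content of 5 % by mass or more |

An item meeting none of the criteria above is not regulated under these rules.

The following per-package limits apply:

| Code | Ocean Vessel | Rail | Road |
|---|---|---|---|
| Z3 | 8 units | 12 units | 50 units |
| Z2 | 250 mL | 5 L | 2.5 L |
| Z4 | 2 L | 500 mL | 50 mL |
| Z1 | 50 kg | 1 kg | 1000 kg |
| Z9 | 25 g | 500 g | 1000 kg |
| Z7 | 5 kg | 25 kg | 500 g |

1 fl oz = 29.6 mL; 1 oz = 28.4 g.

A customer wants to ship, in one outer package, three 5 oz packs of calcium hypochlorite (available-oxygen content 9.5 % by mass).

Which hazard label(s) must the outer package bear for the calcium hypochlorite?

Code Z7

Available-oxygen content 9.5 % by mass meets the Code Z7 criterion (Oxidizer), so the calcium hypochlorite is Code Z7.
Only the Code Z7 label is required.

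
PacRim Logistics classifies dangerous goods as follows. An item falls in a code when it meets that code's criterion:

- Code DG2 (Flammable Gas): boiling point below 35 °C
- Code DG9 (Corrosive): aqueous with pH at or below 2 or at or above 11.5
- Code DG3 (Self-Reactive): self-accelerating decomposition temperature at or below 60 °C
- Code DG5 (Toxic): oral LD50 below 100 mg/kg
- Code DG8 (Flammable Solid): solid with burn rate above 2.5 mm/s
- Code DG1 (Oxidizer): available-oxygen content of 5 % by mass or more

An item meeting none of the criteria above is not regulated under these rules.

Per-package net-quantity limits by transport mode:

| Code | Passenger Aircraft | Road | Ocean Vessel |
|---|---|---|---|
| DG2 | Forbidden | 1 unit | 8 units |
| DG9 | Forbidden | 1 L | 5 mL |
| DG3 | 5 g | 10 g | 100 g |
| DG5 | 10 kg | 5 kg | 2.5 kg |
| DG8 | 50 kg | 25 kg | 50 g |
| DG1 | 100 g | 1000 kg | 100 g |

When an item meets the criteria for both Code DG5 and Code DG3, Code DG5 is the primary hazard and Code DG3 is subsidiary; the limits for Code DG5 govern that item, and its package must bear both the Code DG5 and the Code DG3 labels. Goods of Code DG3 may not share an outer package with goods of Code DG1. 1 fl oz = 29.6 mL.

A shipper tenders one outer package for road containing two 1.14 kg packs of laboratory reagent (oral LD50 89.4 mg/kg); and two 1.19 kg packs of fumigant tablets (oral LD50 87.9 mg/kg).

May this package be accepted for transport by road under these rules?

Yes

With oral LD50 89.4 mg/kg (< 100 mg/kg), the laboratory reagent falls in Code DG5.
Fumigant tablets: oral LD50 87.9 mg/kg < 100 mg/kg → Code DG5 (Toxic).
Code DG5 net quantity: (two 1.14 kg packs = 2.28 kg) + (two 1.19 kg packs = 2.38 kg) = 4.66 kg.
4.66 kg is within the road limit of 5 kg for Code DG5.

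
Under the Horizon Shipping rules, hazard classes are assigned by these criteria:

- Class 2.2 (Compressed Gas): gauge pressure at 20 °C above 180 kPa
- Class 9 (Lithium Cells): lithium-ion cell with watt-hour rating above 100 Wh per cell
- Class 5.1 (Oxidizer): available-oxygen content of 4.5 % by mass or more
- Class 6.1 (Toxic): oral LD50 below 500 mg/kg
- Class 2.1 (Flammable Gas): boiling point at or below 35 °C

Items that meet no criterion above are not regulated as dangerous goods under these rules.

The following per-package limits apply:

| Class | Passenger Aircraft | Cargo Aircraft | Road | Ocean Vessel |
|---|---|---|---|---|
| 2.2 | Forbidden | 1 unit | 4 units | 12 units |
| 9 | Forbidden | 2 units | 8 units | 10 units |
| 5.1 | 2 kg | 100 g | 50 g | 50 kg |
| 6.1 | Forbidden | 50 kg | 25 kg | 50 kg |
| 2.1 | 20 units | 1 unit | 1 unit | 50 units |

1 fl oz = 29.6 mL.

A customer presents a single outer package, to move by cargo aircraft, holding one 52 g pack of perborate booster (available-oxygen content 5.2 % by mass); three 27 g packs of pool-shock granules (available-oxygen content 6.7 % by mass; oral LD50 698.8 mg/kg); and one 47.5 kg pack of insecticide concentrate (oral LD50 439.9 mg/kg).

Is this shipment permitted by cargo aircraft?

No

The perborate booster has available-oxygen content 5.2 % by mass, which is ≥ 4.5 % by mass, so it is Class 5.1 (Oxidizer).
Available-oxygen content 6.7 % by mass meets the Class 5.1 criterion (Oxidizer), so the pool-shock granules are Class 5.1.
Oral LD50 439.9 mg/kg meets the Class 6.1 criterion (Toxic), so the insecticide concentrate is Class 6.1.
Class 5.1 net quantity: 52 g + (three 27 g packs = 81 g) = 133 g.
133 g exceeds the cargo aircraft limit of 100 g for Class 5.1.
Class 6.1 quantity: 47.5 kg.
47.5 kg is within the cargo aircraft limit of 50 kg for Class 6.1.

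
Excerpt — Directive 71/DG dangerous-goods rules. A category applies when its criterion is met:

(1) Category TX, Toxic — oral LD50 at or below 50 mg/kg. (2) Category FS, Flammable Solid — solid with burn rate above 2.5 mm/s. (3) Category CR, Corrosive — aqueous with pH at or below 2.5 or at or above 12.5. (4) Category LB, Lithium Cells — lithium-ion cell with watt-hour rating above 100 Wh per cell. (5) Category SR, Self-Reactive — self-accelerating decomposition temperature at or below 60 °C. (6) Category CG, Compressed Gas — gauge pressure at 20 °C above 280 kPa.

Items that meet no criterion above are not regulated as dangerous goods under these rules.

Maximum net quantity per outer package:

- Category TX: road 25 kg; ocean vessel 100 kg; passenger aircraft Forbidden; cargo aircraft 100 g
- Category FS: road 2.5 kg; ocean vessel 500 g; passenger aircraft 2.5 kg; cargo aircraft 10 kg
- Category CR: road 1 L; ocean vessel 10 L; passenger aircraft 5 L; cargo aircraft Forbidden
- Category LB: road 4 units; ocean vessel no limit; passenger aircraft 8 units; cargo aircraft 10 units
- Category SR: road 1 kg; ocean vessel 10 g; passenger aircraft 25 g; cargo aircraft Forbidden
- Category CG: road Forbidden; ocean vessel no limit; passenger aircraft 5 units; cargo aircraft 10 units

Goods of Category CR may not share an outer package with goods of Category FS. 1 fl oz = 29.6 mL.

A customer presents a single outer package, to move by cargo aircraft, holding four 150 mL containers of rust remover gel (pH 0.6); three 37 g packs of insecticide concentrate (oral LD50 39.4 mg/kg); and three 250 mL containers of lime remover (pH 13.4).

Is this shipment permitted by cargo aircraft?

With pH 0.6 (≤ 2.5), the rust remover gel falls in Category CR.
Insecticide concentrate: oral LD50 39.4 mg/kg ≤ 50 mg/kg → Category TX (Toxic).
Lime remover: pH 13.4 ≥ 12.5 → Category CR (Corrosive).
Category CR net quantity: (four 150 mL containers = 600 mL) + (three 250 mL containers = 750 mL) = 1.35 L.
Category CR is Forbidden by cargo aircraft.
Category TX quantity: three 37 g packs = 111 g.
111 g exceeds the cargo aircraft limit of 100 g for Category TX.
The segregation rule (Category CR with Category FS) does not apply to Category CR with Category TX.

No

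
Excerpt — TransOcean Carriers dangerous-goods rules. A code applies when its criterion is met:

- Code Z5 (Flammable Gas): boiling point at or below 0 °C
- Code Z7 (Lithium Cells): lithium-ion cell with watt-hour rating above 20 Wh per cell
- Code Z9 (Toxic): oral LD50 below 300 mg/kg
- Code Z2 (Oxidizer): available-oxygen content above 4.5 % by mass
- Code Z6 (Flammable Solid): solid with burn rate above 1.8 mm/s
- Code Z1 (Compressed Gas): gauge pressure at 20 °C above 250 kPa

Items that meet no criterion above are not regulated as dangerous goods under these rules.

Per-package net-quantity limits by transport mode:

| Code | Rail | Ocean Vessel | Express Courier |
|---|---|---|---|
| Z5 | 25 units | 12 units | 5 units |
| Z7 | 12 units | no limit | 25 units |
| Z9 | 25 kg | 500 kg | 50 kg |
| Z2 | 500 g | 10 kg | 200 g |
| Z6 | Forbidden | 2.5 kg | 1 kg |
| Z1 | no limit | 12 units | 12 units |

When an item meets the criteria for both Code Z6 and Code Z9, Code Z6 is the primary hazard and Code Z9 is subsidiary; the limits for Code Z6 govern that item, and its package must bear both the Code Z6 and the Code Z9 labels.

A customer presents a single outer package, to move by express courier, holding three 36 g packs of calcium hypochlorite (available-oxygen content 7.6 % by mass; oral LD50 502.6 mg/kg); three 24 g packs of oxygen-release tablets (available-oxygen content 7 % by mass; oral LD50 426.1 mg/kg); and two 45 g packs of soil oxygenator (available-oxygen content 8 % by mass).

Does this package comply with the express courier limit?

The calcium hypochlorite has available-oxygen content 7.6 % by mass, which is > 4.5 % by mass, so it is Code Z2 (Oxidizer).
Oxygen-release tablets: available-oxygen content 7 % by mass > 4.5 % by mass → Code Z2 (Oxidizer).
Available-oxygen content 8 % by mass meets the Code Z2 criterion (Oxidizer), so the soil oxygenator is Code Z2.
Code Z2 net quantity: (three 36 g packs = 108 g) + (three 24 g packs = 72 g) + (two 45 g packs = 90 g) = 270 g.
That exceeds the Code Z2 express courier limit of 200 g.

No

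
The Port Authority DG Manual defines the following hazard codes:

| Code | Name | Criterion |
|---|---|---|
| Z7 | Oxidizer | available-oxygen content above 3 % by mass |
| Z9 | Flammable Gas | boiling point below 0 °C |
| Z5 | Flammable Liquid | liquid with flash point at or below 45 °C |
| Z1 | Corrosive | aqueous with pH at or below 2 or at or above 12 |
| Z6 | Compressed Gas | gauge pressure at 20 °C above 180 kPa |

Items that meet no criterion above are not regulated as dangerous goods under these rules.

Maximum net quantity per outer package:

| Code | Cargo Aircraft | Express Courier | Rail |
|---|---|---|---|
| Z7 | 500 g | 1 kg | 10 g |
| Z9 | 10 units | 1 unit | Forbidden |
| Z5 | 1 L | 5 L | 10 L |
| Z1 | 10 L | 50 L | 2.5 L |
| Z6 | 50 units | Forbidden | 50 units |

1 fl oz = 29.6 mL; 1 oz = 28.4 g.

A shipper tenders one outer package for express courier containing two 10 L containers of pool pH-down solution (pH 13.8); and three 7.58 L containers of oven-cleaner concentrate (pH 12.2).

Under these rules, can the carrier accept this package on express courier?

With pH 13.8 (≥ 12), the pool pH-down solution falls in Code Z1.
The oven-cleaner concentrate has pH 12.2, which is ≥ 12, so it is Code Z1 (Corrosive).
Code Z1 net quantity: (two 10 L containers = 20 L) + (three 7.58 L containers = 22.74 L) = 42.74 L.
42.74 L ≤ 50 L (express courier limit, Code Z1) — within limit.

Yes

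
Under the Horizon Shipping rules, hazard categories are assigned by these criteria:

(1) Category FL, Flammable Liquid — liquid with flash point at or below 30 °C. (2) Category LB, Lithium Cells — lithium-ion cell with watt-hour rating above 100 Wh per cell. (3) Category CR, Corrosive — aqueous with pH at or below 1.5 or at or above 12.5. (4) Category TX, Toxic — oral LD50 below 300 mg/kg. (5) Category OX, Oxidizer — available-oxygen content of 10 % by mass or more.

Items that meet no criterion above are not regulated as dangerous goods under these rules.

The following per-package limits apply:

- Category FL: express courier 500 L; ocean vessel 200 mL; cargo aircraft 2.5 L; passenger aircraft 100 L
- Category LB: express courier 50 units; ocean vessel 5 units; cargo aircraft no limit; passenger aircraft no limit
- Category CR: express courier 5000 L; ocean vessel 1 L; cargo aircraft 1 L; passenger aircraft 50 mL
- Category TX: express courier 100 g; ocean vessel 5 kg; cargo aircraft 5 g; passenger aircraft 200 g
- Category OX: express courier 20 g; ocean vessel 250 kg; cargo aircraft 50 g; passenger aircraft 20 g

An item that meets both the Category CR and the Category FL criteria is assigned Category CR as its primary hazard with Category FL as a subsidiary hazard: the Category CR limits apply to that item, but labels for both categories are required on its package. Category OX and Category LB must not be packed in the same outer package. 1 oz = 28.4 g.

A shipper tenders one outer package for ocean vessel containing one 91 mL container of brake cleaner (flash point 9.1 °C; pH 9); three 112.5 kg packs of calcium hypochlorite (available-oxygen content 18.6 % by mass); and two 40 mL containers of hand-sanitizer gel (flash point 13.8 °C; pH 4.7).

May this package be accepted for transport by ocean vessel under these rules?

No

Flash point 9.1 °C meets the Category FL criterion (Flammable Liquid), so the brake cleaner is Category FL.
Available-oxygen content 18.6 % by mass meets the Category OX criterion (Oxidizer), so the calcium hypochlorite is Category OX.
With flash point 13.8 °C (≤ 30 °C), the hand-sanitizer gel falls in Category FL.
Category OX quantity: three 112.5 kg packs = 337.5 kg.
337.5 kg > 250 kg (ocean vessel limit, Category OX) — over the limit.
Category FL net quantity: 91 mL + (two 40 mL containers = 80 mL) = 171 mL.
171 mL ≤ 200 mL (ocean vessel limit, Category FL) — within limit.
The segregation rule (Category OX with Category LB) does not apply to Category OX with Category FL.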